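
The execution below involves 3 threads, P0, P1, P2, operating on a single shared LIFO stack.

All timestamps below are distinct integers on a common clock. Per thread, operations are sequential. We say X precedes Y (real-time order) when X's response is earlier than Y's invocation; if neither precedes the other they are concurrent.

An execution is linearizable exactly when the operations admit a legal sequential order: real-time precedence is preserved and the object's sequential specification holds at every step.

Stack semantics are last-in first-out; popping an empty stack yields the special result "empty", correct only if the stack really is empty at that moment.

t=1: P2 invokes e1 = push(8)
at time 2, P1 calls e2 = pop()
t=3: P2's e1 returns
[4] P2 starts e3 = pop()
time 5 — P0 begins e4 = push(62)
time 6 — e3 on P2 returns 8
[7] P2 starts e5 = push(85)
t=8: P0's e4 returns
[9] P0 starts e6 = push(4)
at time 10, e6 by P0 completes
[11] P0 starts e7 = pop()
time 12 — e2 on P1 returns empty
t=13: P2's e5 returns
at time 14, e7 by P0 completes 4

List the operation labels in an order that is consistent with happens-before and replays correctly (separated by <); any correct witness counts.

e1 < e3 < e2 < e4 < e5 < e6 < e7

1. e1 push(8), leaving stack <8>
2. e3 pop() → 8, leaving stack <>
3. e2 pop() → empty, leaving stack <>
4. e4 push(62), leaving stack <62>
5. e5 push(85), leaving stack <62,85>
6. e6 push(4), leaving stack <62,85,4>
7. e7 pop() → 4, leaving stack <62,85>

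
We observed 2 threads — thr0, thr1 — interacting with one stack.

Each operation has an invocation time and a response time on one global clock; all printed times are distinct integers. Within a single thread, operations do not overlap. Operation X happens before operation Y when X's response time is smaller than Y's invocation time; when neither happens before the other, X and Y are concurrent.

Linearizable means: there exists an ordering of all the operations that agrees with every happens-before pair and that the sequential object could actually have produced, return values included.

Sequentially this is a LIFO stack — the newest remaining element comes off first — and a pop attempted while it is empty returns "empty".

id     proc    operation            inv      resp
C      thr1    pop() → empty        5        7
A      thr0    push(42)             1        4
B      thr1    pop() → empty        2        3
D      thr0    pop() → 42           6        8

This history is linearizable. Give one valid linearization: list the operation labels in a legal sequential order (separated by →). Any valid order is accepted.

B → A → D → C

1. B pop() → empty, leaving stack <>
2. A push(42), leaving stack <42>
3. D pop() → 42, leaving stack <>
4. C pop() → empty, leaving stack <>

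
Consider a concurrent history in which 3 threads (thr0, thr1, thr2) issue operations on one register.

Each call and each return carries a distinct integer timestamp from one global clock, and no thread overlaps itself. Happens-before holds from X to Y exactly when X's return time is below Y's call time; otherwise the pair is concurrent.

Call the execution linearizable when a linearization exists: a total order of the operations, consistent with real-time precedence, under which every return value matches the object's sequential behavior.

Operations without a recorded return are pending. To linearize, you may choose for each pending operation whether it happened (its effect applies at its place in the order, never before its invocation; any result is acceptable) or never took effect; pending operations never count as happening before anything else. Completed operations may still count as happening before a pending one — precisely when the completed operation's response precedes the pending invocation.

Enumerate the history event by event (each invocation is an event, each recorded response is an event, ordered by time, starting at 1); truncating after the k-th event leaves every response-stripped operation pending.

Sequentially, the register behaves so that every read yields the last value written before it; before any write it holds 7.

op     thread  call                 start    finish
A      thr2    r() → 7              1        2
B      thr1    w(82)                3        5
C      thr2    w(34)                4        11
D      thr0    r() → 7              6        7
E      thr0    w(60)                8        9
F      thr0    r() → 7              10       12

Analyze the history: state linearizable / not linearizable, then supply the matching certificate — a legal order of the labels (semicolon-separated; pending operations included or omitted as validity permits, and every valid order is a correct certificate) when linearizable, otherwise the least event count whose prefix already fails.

cut after 6 events: linearizable; cut after 7 events (D responds, time 7): not linearizable
the sole real-time-consistent order of 3 completed operations fails the register replay
completion choices over the 1 pending operation (C) were checked; none helps
for example A, B, D (pending dropped) fails at step 3: D r() → 7 is not legal there

not linearizable — minimal violating prefix: 7 events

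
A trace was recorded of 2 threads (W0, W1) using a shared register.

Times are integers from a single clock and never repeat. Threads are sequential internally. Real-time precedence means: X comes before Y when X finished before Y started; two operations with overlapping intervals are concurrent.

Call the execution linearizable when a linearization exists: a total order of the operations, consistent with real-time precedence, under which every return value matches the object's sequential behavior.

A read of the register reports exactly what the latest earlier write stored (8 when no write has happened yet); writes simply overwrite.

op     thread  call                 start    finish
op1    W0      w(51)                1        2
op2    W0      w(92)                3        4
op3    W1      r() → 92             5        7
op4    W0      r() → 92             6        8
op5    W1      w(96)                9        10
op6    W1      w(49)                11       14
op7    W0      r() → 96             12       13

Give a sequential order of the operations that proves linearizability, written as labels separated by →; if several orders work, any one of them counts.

op1 → op2 → op3 → op4 → op5 → op7 → op6

1. op1 w(51), leaving value 51
2. op2 w(92), leaving value 92
3. op3 r() → 92, leaving value 92
4. op4 r() → 92, leaving value 92
5. op5 w(96), leaving value 96
6. op7 r() → 96, leaving value 96
7. op6 w(49), leaving value 49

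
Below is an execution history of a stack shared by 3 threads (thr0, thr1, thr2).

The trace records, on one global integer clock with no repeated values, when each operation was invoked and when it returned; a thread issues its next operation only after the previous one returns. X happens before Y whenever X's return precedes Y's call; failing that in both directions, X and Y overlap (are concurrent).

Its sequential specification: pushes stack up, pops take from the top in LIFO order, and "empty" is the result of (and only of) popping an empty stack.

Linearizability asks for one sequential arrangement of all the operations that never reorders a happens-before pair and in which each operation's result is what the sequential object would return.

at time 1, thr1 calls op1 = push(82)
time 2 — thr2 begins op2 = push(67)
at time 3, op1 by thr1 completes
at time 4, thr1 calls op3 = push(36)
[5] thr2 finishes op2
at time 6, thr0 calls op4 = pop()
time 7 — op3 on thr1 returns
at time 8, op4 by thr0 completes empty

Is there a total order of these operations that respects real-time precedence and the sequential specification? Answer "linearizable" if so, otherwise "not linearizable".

not linearizable

events 1..7 are fine; event 8 — the response of op4 at time 8 — makes the prefix non-linearizable
every one of the 5 real-time-consistent orders over 4 completed stack ops fails the sequential spec
for example op1, op2, op3, op4 fails at step 4: op4 pop() → empty is not legal there
for example op1, op2, op4, op3 fails at step 3: op4 pop() → empty is not legal there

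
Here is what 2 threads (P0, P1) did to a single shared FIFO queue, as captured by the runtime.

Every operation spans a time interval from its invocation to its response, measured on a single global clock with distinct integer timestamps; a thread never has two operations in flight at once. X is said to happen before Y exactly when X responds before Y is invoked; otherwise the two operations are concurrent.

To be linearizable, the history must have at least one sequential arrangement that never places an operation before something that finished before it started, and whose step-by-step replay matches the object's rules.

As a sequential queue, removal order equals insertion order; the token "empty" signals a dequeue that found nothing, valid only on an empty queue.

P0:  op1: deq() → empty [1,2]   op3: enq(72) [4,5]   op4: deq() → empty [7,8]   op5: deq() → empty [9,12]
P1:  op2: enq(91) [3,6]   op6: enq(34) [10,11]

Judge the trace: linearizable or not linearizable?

cut after 7 events: linearizable; cut after 8 events (op4 responds, time 8): not linearizable
all 2 real-time-respecting orders fail — 4 completed FIFO queue operations, no legal replay
e.g. op1, op2, op3, op4: illegal at step 4, since op4 deq() → empty cannot apply there
e.g. op1, op3, op2, op4: illegal at step 4, since op4 deq() → empty cannot apply there

not linearizable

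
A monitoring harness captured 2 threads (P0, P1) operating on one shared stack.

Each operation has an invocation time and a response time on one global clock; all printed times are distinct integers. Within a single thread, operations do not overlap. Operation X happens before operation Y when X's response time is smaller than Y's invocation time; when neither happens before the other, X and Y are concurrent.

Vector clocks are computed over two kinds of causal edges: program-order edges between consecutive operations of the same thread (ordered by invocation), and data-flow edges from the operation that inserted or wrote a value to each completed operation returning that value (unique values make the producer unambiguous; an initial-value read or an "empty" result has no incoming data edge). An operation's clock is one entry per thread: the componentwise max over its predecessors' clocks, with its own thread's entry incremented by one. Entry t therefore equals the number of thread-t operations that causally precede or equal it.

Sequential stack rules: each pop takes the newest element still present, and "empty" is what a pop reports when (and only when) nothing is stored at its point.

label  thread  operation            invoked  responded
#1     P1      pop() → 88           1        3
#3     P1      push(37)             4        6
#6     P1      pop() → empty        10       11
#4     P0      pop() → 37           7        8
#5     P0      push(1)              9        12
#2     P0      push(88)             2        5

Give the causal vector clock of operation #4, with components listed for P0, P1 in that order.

invoked at 2, #2 has no predecessors; its own P0 bump gives (1, 0)
#1, invoked 1, takes VC(#2)=(1, 0) under max, adds 1 for P1 → (1, 1)
#3, invoked 4, takes VC(#1)=(1, 1) under max, adds 1 for P1 → (1, 2)
#6, invoked 10, takes VC(#3)=(1, 2) under max, adds 1 for P1 → (1, 3)
#4, invoked 7, takes VC(#2)=(1, 0), VC(#3)=(1, 2) under max, adds 1 for P0 → (2, 2)
#5, invoked 9, takes VC(#4)=(2, 2) under max, adds 1 for P0 → (3, 2)
target: VC(#4) = (2, 2)

(2, 2)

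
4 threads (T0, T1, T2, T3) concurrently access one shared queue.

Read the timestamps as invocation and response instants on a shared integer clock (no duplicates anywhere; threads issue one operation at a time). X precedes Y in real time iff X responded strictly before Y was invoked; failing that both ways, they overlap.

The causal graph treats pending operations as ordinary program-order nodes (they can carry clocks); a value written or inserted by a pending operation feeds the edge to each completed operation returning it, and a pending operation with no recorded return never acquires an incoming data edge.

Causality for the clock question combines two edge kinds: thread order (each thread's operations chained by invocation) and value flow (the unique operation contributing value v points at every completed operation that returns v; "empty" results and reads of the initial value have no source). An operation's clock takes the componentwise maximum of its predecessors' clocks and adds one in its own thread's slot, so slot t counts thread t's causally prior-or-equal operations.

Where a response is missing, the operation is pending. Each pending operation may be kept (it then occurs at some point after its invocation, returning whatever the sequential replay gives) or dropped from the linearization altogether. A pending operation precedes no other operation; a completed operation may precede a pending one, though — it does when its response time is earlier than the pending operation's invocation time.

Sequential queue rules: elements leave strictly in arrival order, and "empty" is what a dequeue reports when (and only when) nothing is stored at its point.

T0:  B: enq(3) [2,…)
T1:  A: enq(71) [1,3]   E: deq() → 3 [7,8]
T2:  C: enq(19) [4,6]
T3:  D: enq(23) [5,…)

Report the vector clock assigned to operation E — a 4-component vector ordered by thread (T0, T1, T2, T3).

(1, 2, 0, 0)

no predecessors for D (invoked 5): T3 increments from zero → (0, 0, 0, 1)
no predecessors for C (invoked 4): T2 increments from zero → (0, 0, 1, 0)
no predecessors for A (invoked 1): T1 increments from zero → (0, 1, 0, 0)
no predecessors for B (invoked 2): T0 increments from zero → (1, 0, 0, 0)
E, invoked 7, takes VC(A)=(0, 1, 0, 0), VC(B)=(1, 0, 0, 0) under max, adds 1 for T1 → (1, 2, 0, 0)
target: VC(E) = (1, 2, 0, 0)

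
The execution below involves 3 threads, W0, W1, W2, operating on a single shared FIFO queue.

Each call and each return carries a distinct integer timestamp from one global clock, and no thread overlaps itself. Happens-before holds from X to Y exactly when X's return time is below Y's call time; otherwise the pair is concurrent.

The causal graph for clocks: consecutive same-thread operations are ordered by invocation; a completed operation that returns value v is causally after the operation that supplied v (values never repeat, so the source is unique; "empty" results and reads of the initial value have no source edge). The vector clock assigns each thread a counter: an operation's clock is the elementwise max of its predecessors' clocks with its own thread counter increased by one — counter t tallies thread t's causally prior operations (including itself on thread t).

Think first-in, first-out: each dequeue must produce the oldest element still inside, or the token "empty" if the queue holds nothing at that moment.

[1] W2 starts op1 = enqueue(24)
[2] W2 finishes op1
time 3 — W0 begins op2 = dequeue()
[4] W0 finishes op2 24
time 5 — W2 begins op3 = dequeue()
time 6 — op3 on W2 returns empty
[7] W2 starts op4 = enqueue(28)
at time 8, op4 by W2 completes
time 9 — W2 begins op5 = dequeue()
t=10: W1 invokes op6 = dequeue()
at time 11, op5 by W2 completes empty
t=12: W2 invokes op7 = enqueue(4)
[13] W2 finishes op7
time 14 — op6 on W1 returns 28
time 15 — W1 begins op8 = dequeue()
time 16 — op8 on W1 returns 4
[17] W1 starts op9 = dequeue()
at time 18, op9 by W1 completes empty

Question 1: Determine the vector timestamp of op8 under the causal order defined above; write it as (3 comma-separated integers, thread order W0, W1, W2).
Answer: (0, 2, 5)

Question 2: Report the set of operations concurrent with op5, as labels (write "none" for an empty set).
Answer: op6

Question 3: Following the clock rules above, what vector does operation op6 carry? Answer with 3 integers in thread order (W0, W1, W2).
Answer: (0, 1, 3)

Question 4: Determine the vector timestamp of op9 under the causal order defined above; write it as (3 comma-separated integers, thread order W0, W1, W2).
Answer: (0, 3, 5)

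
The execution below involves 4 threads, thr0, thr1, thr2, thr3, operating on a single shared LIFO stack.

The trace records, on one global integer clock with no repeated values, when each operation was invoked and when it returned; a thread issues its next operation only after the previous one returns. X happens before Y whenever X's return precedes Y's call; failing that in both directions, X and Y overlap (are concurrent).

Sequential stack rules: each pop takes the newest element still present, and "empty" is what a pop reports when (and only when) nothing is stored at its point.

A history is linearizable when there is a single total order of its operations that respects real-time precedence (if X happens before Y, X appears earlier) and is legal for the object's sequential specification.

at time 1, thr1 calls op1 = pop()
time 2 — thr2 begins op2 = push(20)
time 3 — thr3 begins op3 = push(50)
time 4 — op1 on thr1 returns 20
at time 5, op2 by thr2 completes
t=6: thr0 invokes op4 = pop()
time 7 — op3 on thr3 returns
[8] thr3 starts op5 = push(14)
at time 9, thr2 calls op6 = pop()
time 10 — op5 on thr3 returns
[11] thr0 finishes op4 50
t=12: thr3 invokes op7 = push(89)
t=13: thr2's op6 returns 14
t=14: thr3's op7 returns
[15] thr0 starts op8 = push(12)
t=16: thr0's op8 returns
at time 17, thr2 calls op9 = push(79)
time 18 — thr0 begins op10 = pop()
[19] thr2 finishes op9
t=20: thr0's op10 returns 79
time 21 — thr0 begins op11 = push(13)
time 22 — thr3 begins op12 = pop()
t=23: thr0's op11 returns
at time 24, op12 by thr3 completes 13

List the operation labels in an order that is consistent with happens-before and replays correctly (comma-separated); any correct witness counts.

op2, op1, op3, op4, op5, op6, op7, op8, op9, op10, op11, op12

after step 1 (op2 push(20)): stack <20>
after step 2 (op1 pop() → 20): stack <>
after step 3 (op3 push(50)): stack <50>
after step 4 (op4 pop() → 50): stack <>
after step 5 (op5 push(14)): stack <14>
after step 6 (op6 pop() → 14): stack <>
after step 7 (op7 push(89)): stack <89>
after step 8 (op8 push(12)): stack <89,12>
after step 9 (op9 push(79)): stack <89,12,79>
after step 10 (op10 pop() → 79): stack <89,12>
after step 11 (op11 push(13)): stack <89,12,13>
after step 12 (op12 pop() → 13): stack <89,12>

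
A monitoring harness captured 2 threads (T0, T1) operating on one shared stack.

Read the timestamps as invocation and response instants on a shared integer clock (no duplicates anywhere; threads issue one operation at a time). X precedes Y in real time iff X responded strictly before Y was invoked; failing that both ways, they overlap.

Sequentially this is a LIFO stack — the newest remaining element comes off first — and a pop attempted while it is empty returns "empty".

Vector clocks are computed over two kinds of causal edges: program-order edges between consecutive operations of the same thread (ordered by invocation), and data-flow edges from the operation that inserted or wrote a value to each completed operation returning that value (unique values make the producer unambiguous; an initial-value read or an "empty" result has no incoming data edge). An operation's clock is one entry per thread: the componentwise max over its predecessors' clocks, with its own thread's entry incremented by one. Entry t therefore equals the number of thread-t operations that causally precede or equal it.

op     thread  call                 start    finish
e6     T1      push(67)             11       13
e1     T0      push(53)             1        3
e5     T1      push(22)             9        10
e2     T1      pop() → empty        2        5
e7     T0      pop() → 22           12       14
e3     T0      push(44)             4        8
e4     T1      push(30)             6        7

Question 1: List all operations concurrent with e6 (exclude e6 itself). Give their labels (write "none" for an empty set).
Answer: e7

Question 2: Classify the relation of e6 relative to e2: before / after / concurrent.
Answer: after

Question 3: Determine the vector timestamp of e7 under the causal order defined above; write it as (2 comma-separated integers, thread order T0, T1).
Answer: (3, 3)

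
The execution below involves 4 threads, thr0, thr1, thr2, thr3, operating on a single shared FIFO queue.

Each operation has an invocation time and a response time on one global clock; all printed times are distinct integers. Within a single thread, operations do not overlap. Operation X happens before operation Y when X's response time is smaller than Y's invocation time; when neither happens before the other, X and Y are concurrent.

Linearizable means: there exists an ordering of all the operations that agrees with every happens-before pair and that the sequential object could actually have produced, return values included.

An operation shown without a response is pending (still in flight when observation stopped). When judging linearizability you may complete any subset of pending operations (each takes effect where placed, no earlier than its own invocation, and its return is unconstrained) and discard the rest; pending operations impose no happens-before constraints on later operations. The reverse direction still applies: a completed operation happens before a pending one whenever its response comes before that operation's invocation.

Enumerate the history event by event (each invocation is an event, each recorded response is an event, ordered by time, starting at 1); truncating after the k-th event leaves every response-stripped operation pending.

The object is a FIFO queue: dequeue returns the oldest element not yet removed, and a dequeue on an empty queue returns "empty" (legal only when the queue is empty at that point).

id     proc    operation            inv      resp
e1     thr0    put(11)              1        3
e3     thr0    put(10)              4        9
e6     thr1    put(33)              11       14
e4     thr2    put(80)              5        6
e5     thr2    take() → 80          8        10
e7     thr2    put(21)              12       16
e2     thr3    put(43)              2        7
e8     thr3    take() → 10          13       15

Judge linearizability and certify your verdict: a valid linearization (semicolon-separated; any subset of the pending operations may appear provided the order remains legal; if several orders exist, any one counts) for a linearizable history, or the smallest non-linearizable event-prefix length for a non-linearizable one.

not linearizable — minimal violating prefix: 10 events

prefix check: 1..9 passes, 1..10 fails once e5's time-10 response joins
no legal order exists: 11 real-time-consistent candidates over 5 completed FIFO queue operations, all rejected
take e1, e2, e3, e4, e5: step 5 already fails, because e5 take() → 80 cannot occur there
take e1, e2, e4, e3, e5: step 5 already fails, because e5 take() → 80 cannot occur there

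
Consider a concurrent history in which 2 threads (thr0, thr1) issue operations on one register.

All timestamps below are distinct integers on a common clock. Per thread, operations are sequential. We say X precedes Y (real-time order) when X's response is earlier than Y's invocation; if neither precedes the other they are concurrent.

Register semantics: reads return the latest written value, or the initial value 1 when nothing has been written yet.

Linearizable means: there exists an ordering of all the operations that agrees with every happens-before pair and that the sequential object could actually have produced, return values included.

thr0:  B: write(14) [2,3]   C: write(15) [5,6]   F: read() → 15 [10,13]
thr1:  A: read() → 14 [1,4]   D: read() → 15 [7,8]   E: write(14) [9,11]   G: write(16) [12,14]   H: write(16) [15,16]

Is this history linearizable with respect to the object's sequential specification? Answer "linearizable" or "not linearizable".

witness order: B, A, C, D, F, E, G, H
step 1: B write(14) — value 14
step 2: A read() → 14 — value 14
step 3: C write(15) — value 15
step 4: D read() → 15 — value 15
step 5: F read() → 15 — value 15
step 6: E write(14) — value 14
step 7: G write(16) — value 16
step 8: H write(16) — value 16

linearizable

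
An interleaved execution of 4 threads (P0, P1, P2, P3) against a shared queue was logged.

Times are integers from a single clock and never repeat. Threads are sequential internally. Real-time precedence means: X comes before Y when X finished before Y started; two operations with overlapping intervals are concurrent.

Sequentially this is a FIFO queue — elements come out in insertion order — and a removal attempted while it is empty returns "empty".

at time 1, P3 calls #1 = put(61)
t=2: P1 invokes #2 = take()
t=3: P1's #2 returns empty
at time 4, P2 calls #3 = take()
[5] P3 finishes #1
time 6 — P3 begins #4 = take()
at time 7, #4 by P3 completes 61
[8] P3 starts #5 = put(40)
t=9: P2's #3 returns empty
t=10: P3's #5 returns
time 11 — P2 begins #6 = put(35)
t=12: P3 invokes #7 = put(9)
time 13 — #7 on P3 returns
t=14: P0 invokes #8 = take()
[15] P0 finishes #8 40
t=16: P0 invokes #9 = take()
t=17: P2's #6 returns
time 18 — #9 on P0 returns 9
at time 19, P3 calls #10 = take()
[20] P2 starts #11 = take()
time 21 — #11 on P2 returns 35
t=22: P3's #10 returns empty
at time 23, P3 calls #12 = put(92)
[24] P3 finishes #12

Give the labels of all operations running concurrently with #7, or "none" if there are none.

#6

overlap test against #7 [12,13]: concurrent iff the interval meets 12..13
#1 [1,5]: before
#2 [2,3]: before
#3 [4,9]: before
#4 [6,7]: before
#5 [8,10]: before
#6 [11,17]: concurrent
#8 [14,15]: after
#9 [16,18]: after
#10 [19,22]: after
#11 [20,21]: after
#12 [23,24]: after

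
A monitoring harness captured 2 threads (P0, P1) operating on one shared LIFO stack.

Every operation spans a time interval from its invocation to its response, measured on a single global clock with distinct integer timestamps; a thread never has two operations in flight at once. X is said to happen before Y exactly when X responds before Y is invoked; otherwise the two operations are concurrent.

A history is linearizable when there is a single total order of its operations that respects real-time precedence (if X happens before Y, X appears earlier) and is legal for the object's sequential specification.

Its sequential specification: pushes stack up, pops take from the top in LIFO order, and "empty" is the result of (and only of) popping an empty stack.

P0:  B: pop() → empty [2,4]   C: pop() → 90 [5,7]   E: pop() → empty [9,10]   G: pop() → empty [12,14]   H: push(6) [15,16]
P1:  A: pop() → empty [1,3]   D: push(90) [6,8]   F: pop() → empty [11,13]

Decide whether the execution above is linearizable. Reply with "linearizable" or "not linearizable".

linearizable

witness order: A, B, D, C, E, F, G, H
1. A pop() → empty, leaving stack <>
2. B pop() → empty, leaving stack <>
3. D push(90), leaving stack <90>
4. C pop() → 90, leaving stack <>
5. E pop() → empty, leaving stack <>
6. F pop() → empty, leaving stack <>
7. G pop() → empty, leaving stack <>
8. H push(6), leaving stack <6>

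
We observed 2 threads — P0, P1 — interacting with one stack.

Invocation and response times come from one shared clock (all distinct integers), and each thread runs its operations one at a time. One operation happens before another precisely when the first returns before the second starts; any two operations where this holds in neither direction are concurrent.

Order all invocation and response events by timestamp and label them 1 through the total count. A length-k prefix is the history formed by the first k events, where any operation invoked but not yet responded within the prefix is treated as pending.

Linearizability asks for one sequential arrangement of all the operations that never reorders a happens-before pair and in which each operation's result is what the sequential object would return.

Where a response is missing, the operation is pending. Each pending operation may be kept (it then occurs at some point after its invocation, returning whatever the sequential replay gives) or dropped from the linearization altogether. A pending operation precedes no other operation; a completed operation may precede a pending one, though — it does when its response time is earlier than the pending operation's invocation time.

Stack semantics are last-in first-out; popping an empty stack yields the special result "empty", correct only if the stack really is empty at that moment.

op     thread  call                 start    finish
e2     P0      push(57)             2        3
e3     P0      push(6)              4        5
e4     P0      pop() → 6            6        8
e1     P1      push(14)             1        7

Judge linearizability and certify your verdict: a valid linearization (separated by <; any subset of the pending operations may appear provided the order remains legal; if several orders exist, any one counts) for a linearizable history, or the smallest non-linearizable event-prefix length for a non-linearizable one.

1. e1 push(14), leaving stack <14>
2. e2 push(57), leaving stack <14,57>
3. e3 push(6), leaving stack <14,57,6>
4. e4 pop() → 6, leaving stack <14,57>

linearizable — witness: e1 < e2 < e3 < e4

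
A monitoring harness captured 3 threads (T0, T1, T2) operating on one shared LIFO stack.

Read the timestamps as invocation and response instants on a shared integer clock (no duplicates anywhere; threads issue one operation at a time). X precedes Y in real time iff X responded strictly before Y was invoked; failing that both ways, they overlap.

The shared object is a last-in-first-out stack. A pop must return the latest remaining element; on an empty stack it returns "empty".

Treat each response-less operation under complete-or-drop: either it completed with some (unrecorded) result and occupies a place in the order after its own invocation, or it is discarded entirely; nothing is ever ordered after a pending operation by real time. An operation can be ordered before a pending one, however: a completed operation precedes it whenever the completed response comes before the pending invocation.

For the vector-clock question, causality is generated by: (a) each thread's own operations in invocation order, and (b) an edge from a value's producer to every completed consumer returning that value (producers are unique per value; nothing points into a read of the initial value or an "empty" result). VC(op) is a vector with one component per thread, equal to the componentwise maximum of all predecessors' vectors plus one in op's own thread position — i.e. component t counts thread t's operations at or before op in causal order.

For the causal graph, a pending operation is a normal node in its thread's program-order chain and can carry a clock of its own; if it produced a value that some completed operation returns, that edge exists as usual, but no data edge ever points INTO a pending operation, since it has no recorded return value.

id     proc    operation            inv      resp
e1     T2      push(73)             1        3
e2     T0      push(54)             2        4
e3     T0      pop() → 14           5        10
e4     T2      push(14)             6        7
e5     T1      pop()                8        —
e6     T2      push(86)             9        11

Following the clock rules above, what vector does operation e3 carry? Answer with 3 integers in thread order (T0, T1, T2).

VC(e1, invoked at 1): no causal predecessors; +1 on T2 → (0, 0, 1)
VC(e5, invoked at 8): no causal predecessors; +1 on T1 → (0, 1, 0)
VC(e2, invoked at 2): no causal predecessors; +1 on T0 → (1, 0, 0)
VC(e4, invoked at 6): max of VC(e1)=(0, 0, 1), then +1 on thread T2 → (0, 0, 2)
VC(e6, invoked at 9): max of VC(e4)=(0, 0, 2), then +1 on thread T2 → (0, 0, 3)
VC(e3, invoked at 5): max of VC(e2)=(1, 0, 0), VC(e4)=(0, 0, 2), then +1 on thread T0 → (2, 0, 2)
target: VC(e3) = (2, 0, 2)

(2, 0, 2)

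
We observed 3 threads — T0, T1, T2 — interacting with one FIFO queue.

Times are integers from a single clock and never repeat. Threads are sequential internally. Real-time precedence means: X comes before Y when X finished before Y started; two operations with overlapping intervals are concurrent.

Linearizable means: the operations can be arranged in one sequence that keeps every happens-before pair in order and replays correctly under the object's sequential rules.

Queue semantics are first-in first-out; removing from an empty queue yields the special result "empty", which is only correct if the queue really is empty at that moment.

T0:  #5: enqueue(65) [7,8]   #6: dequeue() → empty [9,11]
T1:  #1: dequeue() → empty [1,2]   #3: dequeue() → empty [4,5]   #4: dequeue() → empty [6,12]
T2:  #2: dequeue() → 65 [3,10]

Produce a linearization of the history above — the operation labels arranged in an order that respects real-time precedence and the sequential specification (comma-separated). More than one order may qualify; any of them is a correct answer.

step 1: #1 dequeue() → empty — queue <>
step 2: #3 dequeue() → empty — queue <>
step 3: #4 dequeue() → empty — queue <>
step 4: #5 enqueue(65) — queue <65>
step 5: #2 dequeue() → 65 — queue <>
step 6: #6 dequeue() → empty — queue <>

#1, #3, #4, #5, #2, #6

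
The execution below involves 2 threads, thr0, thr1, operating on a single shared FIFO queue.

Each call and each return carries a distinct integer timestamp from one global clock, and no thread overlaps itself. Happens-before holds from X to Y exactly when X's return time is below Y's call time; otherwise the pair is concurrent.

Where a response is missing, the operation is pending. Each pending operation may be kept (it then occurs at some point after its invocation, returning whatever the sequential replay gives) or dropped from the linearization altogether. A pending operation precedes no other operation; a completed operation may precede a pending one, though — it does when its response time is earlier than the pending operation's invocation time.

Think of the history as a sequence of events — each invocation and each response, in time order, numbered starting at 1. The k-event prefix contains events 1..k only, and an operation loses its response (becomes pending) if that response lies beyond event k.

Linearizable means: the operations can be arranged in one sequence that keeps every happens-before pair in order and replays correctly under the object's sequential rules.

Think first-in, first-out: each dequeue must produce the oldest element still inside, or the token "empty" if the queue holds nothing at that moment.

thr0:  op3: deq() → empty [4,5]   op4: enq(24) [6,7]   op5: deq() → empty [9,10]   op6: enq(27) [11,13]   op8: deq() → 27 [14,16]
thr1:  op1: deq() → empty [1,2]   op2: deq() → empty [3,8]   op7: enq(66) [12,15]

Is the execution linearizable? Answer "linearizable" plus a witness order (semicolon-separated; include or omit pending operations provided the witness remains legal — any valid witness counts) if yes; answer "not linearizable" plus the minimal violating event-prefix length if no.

prefix check: 1..9 passes, 1..10 fails once op5's time-10 response joins
5 completed operations, 3 real-time-consistent orders — every FIFO queue replay fails
take op1, op2, op3, op4, op5: step 5 already fails, because op5 deq() → empty cannot occur there
take op1, op3, op2, op4, op5: step 5 already fails, because op5 deq() → empty cannot occur there

not linearizable — minimal violating prefix: 10 events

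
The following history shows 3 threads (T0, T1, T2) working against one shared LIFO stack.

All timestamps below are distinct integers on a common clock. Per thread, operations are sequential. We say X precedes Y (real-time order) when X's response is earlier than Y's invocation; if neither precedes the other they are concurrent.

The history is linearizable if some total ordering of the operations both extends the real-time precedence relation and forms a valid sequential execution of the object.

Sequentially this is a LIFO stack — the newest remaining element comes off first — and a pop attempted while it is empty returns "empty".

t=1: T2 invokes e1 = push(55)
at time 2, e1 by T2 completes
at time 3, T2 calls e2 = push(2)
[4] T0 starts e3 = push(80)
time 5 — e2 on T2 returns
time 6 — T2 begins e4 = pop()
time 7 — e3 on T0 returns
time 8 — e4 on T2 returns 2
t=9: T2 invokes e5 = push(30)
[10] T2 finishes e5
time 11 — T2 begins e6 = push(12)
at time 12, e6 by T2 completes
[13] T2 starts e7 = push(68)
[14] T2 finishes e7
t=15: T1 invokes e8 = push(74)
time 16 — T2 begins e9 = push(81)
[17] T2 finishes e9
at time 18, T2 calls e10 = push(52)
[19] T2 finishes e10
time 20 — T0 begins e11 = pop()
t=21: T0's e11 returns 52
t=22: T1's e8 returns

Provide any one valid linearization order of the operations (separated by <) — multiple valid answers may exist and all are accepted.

step 1: e1 push(55) — stack <55>
step 2: e2 push(2) — stack <55,2>
step 3: e4 pop() → 2 — stack <55>
step 4: e3 push(80) — stack <55,80>
step 5: e5 push(30) — stack <55,80,30>
step 6: e6 push(12) — stack <55,80,30,12>
step 7: e7 push(68) — stack <55,80,30,12,68>
step 8: e8 push(74) — stack <55,80,30,12,68,74>
step 9: e9 push(81) — stack <55,80,30,12,68,74,81>
step 10: e10 push(52) — stack <55,80,30,12,68,74,81,52>
step 11: e11 pop() → 52 — stack <55,80,30,12,68,74,81>

e1 < e2 < e4 < e3 < e5 < e6 < e7 < e8 < e9 < e10 < e11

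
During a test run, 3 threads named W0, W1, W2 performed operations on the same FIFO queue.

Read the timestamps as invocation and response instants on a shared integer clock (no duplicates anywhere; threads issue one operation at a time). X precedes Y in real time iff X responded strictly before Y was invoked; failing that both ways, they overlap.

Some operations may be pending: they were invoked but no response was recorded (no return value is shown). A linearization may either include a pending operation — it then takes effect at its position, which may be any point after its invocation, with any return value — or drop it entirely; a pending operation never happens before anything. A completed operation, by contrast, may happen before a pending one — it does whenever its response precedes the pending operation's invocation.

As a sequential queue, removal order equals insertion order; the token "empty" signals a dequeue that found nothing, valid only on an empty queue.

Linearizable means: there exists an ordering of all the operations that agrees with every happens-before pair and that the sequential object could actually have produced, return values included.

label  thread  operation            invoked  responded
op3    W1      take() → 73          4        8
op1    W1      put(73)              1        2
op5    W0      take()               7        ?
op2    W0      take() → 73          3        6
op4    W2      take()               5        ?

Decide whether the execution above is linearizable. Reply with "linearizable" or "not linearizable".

events 1..7 are fine; event 8 — the response of op3 at time 8 — makes the prefix non-linearizable
every one of the 2 real-time-consistent orders over 3 completed FIFO queue ops fails the sequential spec
include/drop combinations of the 2 pending operations (op4, op5) were all tried; none helps
sample order op1, op2, op3 (pending dropped) stalls at step 3 — op3 take() → 73 has no legal effect
sample order op1, op3, op2 (pending dropped) stalls at step 3 — op2 take() → 73 has no legal effect

not linearizable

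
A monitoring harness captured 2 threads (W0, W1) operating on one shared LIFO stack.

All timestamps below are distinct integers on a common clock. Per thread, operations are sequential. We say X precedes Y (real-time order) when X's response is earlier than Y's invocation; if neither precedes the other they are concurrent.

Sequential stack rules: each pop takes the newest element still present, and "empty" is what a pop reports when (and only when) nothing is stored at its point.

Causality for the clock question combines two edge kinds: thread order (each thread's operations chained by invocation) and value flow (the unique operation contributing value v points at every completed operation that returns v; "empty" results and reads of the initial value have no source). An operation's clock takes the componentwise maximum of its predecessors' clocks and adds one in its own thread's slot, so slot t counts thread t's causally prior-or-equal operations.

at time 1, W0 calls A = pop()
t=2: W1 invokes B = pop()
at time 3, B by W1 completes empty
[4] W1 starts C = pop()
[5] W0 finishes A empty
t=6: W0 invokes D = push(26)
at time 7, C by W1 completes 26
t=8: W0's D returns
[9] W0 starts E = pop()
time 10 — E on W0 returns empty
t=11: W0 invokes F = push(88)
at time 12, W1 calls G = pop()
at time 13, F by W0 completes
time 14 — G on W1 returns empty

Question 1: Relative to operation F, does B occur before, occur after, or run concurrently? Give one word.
before

B spans [2,3], F spans [11,13]
resp(B)=3 < inv(F)=11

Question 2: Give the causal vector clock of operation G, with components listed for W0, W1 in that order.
(2, 3)

no predecessors for B (invoked 2): W1 increments from zero → (0, 1)
no predecessors for A (invoked 1): W0 increments from zero → (1, 0)
merge at D (invoked 6): VC(A)=(1, 0), own-thread bump on W0 → (2, 0)
merge at E (invoked 9): VC(D)=(2, 0), own-thread bump on W0 → (3, 0)
merge at C (invoked 4): VC(B)=(0, 1), VC(D)=(2, 0), own-thread bump on W1 → (2, 2)
merge at F (invoked 11): VC(E)=(3, 0), own-thread bump on W0 → (4, 0)
merge at G (invoked 12): VC(C)=(2, 2), own-thread bump on W1 → (2, 3)
target: VC(G) = (2, 3)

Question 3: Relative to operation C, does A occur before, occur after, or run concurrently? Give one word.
concurrent

A spans [1,5], C spans [4,7]
the intervals overlap in both directions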